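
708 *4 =2832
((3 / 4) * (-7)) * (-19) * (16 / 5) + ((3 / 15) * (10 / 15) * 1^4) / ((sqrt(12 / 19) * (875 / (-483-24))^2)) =319.26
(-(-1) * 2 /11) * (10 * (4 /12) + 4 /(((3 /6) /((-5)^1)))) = -20 /3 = -6.67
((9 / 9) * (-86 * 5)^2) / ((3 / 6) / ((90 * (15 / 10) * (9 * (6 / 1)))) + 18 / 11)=29654262000 / 262451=112989.71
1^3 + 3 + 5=9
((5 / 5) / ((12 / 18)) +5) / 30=13 / 60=0.22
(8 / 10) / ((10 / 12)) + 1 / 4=121 / 100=1.21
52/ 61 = 0.85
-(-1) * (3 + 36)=39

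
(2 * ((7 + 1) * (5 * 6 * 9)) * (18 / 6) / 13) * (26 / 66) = 4320 / 11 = 392.73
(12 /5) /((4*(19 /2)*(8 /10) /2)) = 3 /19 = 0.16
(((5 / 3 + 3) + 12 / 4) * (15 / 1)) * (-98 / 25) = -2254 / 5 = -450.80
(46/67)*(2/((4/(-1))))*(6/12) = -23/134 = -0.17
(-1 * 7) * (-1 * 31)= 217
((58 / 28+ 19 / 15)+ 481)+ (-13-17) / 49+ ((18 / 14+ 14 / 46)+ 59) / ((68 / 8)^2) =4734723019 / 9771090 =484.56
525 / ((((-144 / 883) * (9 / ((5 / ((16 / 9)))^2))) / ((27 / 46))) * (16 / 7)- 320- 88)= -2190391875 / 1705262056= -1.28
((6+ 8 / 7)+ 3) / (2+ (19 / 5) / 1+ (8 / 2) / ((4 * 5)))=1.69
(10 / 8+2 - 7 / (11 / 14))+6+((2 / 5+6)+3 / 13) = 19939 / 2860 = 6.97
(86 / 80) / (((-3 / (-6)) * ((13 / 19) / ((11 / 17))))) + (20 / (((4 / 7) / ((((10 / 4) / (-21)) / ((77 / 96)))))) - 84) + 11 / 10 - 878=-964.06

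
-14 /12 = -7 /6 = -1.17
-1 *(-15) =15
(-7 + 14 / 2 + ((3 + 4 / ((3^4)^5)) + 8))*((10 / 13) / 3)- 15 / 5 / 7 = 2276870214133 / 951892141473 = 2.39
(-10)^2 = 100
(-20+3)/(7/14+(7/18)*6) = -6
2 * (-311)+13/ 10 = -6207/ 10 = -620.70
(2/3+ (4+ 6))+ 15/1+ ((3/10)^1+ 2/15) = 26.10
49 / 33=1.48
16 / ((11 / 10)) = 14.55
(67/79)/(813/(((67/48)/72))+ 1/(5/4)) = 22445/1109863732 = 0.00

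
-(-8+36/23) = 148/23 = 6.43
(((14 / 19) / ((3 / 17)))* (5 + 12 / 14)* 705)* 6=1965540 / 19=103449.47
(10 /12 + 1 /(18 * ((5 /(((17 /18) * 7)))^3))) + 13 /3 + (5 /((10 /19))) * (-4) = -429153841 /13122000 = -32.70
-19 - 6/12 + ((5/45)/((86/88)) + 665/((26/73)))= 1847.73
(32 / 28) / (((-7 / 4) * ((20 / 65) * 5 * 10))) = -52 / 1225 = -0.04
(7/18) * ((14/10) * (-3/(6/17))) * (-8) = 1666/45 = 37.02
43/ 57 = 0.75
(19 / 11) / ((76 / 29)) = 29 / 44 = 0.66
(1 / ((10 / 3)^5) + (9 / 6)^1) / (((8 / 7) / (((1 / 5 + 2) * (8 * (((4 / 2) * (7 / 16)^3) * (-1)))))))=-3968067873 / 1024000000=-3.88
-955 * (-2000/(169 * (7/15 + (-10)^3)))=-28650000/2533817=-11.31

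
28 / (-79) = -28 / 79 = -0.35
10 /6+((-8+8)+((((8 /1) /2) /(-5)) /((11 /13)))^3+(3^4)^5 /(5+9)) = 1740341269889839 /6987750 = 249056029.46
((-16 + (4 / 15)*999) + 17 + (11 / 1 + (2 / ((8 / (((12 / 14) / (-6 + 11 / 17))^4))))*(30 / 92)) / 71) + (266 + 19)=742829900656362721 / 1344354850312565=552.55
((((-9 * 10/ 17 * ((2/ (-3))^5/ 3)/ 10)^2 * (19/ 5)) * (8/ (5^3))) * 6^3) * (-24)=-9961472/ 14630625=-0.68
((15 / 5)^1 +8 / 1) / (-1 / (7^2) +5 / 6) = 3234 / 239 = 13.53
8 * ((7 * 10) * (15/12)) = 700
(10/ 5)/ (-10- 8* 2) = -1/ 13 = -0.08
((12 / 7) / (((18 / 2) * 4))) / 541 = 1 / 11361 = 0.00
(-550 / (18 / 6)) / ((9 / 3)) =-550 / 9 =-61.11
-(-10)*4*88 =3520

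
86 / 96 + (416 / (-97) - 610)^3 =-10154859816213749 / 43808304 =-231802167.37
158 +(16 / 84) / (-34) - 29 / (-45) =849511 / 5355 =158.64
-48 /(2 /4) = -96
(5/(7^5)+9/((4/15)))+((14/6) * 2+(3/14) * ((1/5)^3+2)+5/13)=12857714209/327736500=39.23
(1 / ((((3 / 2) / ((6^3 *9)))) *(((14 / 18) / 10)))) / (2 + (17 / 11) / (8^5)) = 42042654720 / 5046391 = 8331.23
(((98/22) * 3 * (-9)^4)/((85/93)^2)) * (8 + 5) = 108441776079/79475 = 1364476.58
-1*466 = -466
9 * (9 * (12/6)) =162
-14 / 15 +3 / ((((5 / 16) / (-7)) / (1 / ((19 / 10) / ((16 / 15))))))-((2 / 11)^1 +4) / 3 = -41856 / 1045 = -40.05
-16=-16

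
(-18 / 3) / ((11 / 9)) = -4.91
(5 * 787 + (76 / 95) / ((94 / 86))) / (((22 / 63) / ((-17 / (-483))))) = 47169747 / 118910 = 396.68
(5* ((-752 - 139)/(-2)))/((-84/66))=-49005/28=-1750.18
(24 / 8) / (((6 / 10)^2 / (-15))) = -125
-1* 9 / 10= -9 / 10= -0.90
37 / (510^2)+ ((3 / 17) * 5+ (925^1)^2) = 222548292037 / 260100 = 855625.88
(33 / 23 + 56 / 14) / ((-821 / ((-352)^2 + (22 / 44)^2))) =-61952125 / 75532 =-820.21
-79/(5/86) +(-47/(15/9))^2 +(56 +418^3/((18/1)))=912818699/225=4056972.00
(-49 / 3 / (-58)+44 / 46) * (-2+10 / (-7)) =-19820 / 4669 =-4.25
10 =10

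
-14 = -14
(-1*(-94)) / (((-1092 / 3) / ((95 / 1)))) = -4465 / 182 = -24.53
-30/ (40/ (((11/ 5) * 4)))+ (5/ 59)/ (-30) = -11687/ 1770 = -6.60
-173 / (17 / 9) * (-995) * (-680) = -61968600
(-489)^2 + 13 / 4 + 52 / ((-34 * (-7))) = 113823247 / 476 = 239124.47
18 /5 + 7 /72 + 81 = 30491 /360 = 84.70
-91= -91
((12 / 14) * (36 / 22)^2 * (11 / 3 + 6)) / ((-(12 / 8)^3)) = -5568 / 847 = -6.57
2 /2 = 1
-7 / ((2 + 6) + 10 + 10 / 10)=-7 / 19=-0.37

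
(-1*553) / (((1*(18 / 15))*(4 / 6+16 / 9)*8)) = -8295 / 352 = -23.57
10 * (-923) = -9230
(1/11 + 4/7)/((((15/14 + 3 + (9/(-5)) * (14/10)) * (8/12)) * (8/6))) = 3825/7964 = 0.48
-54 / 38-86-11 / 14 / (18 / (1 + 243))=-117392 / 1197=-98.07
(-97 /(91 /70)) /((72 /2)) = -485 /234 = -2.07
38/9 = 4.22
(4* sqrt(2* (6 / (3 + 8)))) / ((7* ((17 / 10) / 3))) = 1.05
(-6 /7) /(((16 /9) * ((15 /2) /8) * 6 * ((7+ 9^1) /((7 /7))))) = -3 /560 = -0.01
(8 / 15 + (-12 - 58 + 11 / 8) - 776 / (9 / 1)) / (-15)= 55553 / 5400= 10.29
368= 368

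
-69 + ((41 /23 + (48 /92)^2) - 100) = -88314 /529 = -166.95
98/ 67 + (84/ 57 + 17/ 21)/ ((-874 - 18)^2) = 31112114765/ 21270485712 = 1.46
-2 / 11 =-0.18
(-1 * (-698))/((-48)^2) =349/1152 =0.30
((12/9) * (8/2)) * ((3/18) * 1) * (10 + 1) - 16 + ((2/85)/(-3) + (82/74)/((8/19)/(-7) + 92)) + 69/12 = -13498798/28842795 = -0.47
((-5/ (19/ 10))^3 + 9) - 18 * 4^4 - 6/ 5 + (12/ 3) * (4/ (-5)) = -4621.62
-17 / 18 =-0.94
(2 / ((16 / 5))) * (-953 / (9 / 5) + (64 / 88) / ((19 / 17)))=-4973305 / 15048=-330.50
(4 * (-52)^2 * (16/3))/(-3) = -173056/9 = -19228.44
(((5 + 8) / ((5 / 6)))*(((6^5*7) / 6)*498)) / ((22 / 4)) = 704785536 / 55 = 12814282.47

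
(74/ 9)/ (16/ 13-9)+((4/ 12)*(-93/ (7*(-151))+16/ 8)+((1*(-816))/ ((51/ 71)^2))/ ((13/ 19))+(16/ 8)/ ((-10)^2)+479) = -19458288027827/ 10616983650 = -1832.75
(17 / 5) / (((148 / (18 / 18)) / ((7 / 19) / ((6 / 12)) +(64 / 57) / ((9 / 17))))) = 12461 / 189810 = 0.07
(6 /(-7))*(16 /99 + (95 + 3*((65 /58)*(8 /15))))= -556714 /6699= -83.10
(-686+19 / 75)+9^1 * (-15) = -61556 / 75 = -820.75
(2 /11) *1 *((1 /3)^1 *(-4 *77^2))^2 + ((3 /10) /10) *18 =5113169843 /450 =11362599.65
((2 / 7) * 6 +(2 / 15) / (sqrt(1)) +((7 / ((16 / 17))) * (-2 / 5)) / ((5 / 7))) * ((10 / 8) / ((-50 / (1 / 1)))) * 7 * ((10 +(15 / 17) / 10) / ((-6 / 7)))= -23368933 / 4896000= -4.77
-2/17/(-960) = 1/8160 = 0.00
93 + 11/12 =1127/12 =93.92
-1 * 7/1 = -7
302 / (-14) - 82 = -725 / 7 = -103.57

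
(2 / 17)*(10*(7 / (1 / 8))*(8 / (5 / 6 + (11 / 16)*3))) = 430080 / 2363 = 182.01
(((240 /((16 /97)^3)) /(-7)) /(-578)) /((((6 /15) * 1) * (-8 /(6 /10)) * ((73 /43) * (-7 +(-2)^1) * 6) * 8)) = 196224695 /58069745664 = 0.00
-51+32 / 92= -1165 / 23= -50.65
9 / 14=0.64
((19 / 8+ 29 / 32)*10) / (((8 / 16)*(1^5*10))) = 105 / 16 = 6.56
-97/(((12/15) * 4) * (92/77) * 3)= -37345/4416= -8.46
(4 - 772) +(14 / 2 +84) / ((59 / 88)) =-37304 / 59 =-632.27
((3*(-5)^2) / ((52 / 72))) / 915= 90 / 793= 0.11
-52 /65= -4 /5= -0.80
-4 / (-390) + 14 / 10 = 55 / 39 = 1.41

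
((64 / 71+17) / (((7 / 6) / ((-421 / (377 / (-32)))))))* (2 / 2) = 102737472 / 187369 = 548.32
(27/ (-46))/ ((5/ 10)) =-27/ 23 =-1.17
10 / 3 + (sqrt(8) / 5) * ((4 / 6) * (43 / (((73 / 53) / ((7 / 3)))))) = 10 / 3 + 63812 * sqrt(2) / 3285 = 30.80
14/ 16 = 7/ 8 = 0.88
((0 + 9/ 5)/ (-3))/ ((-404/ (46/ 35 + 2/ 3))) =52/ 17675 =0.00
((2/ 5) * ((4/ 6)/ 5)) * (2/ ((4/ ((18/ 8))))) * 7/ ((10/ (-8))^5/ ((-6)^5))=83607552/ 78125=1070.18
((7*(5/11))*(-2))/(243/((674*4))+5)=-188720/150953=-1.25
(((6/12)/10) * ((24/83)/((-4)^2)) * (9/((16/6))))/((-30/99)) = -2673/265600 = -0.01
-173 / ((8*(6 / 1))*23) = -173 / 1104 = -0.16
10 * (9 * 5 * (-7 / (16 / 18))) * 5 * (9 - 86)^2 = -420217875 / 4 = -105054468.75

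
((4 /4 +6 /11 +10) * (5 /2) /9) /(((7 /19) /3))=12065 /462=26.11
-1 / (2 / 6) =-3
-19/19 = -1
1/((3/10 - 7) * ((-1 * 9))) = 10/603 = 0.02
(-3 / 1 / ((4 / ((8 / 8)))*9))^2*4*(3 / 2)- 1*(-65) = 1561 / 24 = 65.04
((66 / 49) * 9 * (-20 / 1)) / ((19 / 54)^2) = -34642080 / 17689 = -1958.40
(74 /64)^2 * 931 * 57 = 72648723 /1024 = 70946.02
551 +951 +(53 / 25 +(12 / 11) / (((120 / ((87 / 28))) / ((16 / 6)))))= 1504.20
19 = 19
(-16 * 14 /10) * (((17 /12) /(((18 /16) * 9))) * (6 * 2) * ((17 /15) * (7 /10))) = -906304 /30375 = -29.84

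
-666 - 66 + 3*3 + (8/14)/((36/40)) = -45509/63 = -722.37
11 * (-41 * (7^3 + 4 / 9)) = -1394041 / 9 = -154893.44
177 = 177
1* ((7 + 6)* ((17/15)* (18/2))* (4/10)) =1326/25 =53.04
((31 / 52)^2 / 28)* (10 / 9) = 4805 / 340704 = 0.01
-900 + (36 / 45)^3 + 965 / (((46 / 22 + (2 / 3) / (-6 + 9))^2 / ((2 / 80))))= -46933601083 / 52441000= -894.98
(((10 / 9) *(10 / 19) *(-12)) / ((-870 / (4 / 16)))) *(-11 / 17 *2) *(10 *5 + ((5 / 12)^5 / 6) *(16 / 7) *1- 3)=-1688652515 / 13766342688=-0.12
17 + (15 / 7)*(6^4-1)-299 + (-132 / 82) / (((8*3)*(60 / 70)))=2453035 / 984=2492.92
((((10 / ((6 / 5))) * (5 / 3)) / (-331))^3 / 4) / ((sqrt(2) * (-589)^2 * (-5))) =390625 * sqrt(2) / 73372292076908952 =0.00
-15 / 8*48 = -90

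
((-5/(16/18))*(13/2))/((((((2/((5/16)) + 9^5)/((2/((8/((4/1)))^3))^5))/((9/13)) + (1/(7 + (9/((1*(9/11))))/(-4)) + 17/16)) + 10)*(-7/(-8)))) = -3580200/7484105983291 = -0.00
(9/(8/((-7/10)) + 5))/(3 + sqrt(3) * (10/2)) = 7/110 - 7 * sqrt(3)/66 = -0.12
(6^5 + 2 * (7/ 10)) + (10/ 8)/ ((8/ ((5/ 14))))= 17421501/ 2240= 7777.46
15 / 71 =0.21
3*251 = 753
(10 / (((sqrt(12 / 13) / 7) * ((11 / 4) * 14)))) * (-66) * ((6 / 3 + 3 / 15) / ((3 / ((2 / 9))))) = -88 * sqrt(39) / 27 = -20.35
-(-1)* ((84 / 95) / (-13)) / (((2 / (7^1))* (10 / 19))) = -147 / 325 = -0.45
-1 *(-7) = 7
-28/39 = -0.72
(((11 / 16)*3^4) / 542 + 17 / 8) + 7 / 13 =311851 / 112736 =2.77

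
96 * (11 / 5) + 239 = 2251 / 5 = 450.20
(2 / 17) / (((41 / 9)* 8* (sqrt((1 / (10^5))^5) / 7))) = 15750000000000* sqrt(10) / 697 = 71457493755.60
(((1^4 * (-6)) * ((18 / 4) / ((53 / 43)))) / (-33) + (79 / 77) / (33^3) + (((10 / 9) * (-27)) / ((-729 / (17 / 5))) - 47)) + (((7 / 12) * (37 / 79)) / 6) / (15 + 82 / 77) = -47666991092168897 / 1031900212190232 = -46.19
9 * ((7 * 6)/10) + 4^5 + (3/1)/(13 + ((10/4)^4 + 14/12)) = 1061.86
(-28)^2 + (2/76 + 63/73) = 2177283/2774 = 784.89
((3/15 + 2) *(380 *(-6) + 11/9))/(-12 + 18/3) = 225599/270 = 835.55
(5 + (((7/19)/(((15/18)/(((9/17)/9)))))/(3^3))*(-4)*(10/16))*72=359.83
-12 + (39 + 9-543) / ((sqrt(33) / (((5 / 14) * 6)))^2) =-3963 / 49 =-80.88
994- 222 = 772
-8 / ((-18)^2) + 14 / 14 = 79 / 81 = 0.98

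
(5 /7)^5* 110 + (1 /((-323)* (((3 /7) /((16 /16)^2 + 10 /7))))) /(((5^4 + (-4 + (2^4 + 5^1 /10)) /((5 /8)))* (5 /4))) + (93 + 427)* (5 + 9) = 22555090298522 /3089546775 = 7300.45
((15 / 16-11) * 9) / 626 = -1449 / 10016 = -0.14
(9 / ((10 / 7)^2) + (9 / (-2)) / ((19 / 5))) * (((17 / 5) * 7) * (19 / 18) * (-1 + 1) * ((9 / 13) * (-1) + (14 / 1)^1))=0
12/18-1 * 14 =-40/3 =-13.33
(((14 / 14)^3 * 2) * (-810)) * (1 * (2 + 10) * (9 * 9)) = -1574640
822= 822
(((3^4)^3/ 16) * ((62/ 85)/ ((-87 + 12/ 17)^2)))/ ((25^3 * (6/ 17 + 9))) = 19593333/ 880098125000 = 0.00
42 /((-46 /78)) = -1638 /23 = -71.22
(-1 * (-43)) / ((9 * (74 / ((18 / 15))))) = 0.08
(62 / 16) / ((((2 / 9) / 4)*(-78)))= -93 / 104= -0.89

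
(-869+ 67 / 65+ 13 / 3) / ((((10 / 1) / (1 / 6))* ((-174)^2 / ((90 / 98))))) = -168409 / 385716240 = -0.00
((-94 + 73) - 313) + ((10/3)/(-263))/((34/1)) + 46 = -3862949/13413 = -288.00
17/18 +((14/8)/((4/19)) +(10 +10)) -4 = 3637/144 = 25.26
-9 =-9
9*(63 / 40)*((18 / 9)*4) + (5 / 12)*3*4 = 592 / 5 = 118.40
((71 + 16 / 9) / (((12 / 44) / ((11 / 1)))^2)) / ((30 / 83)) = 327554.72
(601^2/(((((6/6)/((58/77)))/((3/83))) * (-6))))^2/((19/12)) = 1316664510950892/776052739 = 1696617.31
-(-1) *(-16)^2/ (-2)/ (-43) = 128/ 43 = 2.98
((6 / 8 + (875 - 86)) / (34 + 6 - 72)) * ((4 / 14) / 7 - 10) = 192699 / 784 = 245.79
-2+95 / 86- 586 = -50473 / 86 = -586.90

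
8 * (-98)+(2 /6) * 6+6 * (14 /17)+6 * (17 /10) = -65183 /85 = -766.86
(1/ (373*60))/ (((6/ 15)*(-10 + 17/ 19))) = -19/ 1548696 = -0.00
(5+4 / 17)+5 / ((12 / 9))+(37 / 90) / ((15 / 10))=85001 / 9180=9.26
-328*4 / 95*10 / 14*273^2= -13968864 / 19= -735203.37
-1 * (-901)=901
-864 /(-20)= 43.20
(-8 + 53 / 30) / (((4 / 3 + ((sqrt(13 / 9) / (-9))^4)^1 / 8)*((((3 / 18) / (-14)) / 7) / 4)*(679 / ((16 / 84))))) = 8480381184 / 2749403405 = 3.08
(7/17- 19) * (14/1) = -4424/17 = -260.24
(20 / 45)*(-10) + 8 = 32 / 9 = 3.56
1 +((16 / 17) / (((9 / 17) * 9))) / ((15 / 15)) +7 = 664 / 81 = 8.20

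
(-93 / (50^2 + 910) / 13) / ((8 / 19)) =-57 / 11440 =-0.00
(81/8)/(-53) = -81/424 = -0.19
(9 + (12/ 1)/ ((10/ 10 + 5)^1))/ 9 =11/ 9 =1.22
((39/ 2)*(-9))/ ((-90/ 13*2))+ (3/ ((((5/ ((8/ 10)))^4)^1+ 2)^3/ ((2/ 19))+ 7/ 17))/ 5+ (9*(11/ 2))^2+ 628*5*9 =23752633932488080548594687/ 773124106265535161720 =30722.93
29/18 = 1.61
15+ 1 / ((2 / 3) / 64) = 111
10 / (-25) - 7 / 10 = -11 / 10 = -1.10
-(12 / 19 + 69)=-1323 / 19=-69.63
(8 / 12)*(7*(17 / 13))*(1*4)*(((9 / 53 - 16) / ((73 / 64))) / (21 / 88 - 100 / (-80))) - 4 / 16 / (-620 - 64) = -4102567130645 / 18027249552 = -227.58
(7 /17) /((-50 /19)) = -0.16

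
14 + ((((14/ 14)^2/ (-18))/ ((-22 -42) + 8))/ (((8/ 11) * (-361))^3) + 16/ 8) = 388483056007885/ 24280191000576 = 16.00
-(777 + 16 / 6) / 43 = -2339 / 129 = -18.13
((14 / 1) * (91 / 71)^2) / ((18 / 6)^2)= 115934 / 45369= 2.56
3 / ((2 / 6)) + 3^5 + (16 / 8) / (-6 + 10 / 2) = 250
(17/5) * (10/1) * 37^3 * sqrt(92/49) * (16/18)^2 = 220441856 * sqrt(23)/567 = 1864553.80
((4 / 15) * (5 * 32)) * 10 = 1280 / 3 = 426.67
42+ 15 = 57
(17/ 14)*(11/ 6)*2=187/ 42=4.45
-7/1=-7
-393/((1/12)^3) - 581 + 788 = -678897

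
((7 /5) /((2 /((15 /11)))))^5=4084101 /5153632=0.79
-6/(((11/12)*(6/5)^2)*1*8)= -25/44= -0.57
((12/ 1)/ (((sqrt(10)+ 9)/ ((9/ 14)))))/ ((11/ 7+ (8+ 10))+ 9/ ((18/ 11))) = 36/ 923- 4*sqrt(10)/ 923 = 0.03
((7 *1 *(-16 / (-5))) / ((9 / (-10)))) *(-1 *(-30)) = -2240 / 3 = -746.67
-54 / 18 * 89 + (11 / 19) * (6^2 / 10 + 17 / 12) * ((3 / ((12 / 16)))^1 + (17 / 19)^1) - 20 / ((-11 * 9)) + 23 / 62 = -5588532461 / 22158180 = -252.21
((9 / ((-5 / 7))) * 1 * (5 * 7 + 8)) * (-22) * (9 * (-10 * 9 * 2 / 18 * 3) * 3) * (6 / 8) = -7241157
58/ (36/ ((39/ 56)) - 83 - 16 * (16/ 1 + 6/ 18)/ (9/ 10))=-20358/ 112909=-0.18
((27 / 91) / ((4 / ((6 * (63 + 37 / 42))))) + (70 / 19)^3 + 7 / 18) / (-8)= -12398699933 / 1258324704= -9.85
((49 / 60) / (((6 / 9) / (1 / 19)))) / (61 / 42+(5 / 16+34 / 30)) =686 / 30837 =0.02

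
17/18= 0.94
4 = 4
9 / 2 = 4.50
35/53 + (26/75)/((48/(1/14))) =882689/1335600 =0.66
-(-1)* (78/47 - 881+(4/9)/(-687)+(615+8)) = -74492972/290601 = -256.34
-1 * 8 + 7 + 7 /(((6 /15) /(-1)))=-37 /2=-18.50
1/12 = 0.08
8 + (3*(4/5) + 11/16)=887/80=11.09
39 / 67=0.58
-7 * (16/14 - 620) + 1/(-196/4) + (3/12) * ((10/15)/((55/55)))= 4332.15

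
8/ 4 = 2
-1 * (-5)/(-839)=-5/839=-0.01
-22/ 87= -0.25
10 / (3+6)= 10 / 9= 1.11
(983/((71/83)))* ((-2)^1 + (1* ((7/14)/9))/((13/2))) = -19010237/8307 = -2288.46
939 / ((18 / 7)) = 2191 / 6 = 365.17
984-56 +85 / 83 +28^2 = 142181 / 83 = 1713.02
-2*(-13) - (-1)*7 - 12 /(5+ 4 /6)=525 /17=30.88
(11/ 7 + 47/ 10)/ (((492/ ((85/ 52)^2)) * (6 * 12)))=634355/ 1341010944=0.00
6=6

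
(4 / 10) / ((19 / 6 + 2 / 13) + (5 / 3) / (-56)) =4368 / 35935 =0.12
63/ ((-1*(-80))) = 63/ 80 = 0.79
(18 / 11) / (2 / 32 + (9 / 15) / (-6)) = -480 / 11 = -43.64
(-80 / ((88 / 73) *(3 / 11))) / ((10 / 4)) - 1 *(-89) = -8.33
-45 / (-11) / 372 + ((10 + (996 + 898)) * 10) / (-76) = -6492355 / 25916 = -250.52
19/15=1.27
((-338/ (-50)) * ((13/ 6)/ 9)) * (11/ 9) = 24167/ 12150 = 1.99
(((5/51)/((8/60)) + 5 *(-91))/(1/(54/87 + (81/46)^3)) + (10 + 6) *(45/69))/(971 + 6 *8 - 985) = -264094001985/3263092064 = -80.93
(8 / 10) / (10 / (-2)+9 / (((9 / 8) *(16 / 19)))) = 8 / 45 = 0.18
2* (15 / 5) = 6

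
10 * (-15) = -150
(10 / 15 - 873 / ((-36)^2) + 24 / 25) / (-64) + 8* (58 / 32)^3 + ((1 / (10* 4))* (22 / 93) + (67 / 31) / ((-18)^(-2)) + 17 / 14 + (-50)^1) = 34952669803 / 49996800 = 699.10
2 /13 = 0.15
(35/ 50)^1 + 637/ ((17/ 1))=6489/ 170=38.17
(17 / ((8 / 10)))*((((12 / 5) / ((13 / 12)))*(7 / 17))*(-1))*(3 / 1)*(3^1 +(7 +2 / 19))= -145152 / 247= -587.66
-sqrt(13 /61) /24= -0.02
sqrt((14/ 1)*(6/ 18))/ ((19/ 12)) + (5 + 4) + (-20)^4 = 4*sqrt(42)/ 19 + 160009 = 160010.36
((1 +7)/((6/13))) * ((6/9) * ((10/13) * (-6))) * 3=-160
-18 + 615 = 597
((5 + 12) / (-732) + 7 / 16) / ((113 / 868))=263221 / 82716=3.18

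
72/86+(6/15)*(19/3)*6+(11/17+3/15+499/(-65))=437487/47515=9.21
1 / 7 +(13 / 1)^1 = 92 / 7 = 13.14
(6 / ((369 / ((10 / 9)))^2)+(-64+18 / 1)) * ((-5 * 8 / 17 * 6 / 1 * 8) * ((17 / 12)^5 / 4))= 7411.19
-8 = -8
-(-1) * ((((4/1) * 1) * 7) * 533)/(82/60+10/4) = 111930/29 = 3859.66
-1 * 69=-69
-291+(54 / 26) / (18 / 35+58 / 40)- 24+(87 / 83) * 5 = -18319902 / 59345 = -308.70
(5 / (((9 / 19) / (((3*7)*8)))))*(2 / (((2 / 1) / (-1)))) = -5320 / 3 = -1773.33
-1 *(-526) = 526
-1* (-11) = 11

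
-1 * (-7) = 7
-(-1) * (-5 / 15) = -1 / 3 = -0.33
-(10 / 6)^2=-25 / 9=-2.78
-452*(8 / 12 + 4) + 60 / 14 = -44206 / 21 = -2105.05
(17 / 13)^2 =289 / 169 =1.71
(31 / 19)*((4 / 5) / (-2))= -62 / 95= -0.65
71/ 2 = 35.50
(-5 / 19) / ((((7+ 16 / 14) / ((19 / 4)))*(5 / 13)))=-91 / 228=-0.40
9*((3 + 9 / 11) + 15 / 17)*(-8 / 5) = -63288 / 935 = -67.69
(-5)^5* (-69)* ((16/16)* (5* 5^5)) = 3369140625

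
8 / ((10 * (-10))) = -2 / 25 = -0.08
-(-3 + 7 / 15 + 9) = -97 / 15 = -6.47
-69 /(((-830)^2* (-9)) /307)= 7061 /2066700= 0.00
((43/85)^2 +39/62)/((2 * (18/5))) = 396413/3225240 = 0.12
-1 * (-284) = 284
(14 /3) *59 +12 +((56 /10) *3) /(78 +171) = 357814 /1245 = 287.40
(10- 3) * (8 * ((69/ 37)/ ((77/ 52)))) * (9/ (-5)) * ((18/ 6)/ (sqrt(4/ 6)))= -387504 * sqrt(6)/ 2035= -466.43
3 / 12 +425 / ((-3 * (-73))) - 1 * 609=-531565 / 876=-606.81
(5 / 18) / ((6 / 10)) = 25 / 54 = 0.46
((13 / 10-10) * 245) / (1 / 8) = -17052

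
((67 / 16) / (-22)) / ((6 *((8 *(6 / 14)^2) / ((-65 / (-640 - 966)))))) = -213395 / 244214784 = -0.00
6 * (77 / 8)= 231 / 4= 57.75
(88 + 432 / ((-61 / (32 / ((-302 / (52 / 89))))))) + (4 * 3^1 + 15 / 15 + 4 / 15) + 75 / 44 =55950220459 / 541054140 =103.41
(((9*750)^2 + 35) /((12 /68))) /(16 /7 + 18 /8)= 56923272.07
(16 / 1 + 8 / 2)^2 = 400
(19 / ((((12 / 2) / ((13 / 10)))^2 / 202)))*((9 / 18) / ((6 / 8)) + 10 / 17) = 2594488 / 11475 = 226.10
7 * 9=63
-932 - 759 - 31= -1722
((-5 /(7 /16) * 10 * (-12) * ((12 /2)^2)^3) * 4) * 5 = 8957952000 /7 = 1279707428.57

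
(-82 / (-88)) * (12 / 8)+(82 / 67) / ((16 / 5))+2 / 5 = 8034 / 3685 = 2.18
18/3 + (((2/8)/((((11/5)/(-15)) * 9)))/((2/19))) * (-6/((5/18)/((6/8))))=3093/88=35.15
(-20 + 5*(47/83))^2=2030625/6889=294.76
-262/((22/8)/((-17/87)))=17816/957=18.62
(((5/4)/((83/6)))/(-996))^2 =25/3037332544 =0.00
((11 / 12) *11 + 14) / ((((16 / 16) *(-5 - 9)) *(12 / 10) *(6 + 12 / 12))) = -1445 / 7056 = -0.20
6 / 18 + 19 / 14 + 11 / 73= 5645 / 3066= 1.84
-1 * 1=-1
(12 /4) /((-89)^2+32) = 0.00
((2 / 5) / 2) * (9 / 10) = 9 / 50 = 0.18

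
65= 65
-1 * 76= -76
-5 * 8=-40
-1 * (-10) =10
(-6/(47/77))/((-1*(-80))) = -231/1880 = -0.12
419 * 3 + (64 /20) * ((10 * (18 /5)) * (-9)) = 1101 /5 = 220.20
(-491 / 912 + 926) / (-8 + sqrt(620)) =844021 / 63384 + 844021* sqrt(155) / 253536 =54.76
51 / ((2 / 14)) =357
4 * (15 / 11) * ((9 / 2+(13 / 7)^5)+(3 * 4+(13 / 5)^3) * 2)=2161638246 / 4621925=467.69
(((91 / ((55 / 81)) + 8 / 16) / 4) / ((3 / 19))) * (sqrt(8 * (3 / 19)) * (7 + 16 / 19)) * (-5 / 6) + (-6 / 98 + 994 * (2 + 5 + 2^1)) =438351 / 49 - 2204753 * sqrt(114) / 15048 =7381.59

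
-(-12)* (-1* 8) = -96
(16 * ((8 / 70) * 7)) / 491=64 / 2455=0.03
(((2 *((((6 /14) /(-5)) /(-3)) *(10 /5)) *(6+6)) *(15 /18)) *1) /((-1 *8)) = -1 /7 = -0.14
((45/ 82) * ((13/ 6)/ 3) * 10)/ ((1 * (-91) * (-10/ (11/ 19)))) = 55/ 21812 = 0.00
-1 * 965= -965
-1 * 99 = -99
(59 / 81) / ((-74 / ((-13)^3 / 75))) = 129623 / 449550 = 0.29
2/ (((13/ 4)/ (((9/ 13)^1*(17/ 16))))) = 153/ 338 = 0.45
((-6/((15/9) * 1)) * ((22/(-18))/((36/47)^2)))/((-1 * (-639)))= 24299/2070360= 0.01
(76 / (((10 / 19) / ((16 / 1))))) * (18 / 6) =6931.20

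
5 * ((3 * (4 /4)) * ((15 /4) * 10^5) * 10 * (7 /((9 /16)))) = 700000000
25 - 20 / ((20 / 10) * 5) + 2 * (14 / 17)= 24.65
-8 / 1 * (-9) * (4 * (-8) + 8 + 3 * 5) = -648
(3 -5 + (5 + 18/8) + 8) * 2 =53/2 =26.50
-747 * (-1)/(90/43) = 3569/10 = 356.90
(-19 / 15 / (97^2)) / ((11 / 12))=-76 / 517495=-0.00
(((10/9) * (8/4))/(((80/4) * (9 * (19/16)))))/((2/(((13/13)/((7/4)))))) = 32/10773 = 0.00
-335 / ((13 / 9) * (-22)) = 3015 / 286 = 10.54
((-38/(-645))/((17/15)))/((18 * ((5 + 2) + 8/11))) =0.00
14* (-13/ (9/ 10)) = -1820/ 9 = -202.22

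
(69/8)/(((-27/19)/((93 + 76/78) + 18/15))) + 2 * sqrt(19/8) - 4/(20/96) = -8379851/14040 + sqrt(38)/2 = -593.77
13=13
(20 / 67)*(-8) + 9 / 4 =-37 / 268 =-0.14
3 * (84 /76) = 63 /19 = 3.32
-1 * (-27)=27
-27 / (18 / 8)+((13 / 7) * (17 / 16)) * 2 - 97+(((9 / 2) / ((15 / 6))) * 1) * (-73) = -66207 / 280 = -236.45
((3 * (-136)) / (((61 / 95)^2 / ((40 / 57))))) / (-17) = 152000 / 3721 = 40.85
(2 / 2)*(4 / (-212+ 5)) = -0.02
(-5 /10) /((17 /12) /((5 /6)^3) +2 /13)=-1625 /8456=-0.19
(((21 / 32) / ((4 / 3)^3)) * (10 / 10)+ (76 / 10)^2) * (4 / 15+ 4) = 2971487 / 12000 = 247.62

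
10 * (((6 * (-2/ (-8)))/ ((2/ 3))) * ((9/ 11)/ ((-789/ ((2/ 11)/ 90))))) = -3/ 63646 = -0.00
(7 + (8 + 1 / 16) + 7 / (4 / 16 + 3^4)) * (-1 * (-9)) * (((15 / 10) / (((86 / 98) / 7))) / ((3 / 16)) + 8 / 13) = 1595862207 / 181675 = 8784.16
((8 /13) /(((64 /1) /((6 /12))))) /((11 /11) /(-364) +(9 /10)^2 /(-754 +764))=875 /14242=0.06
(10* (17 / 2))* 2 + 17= 187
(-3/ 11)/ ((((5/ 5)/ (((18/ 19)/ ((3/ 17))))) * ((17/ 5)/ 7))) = -630/ 209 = -3.01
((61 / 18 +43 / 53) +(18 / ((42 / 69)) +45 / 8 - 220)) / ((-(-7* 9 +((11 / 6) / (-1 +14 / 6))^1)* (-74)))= 283781 / 7165494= 0.04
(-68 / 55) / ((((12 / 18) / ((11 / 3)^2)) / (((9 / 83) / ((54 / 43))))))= -8041 / 3735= -2.15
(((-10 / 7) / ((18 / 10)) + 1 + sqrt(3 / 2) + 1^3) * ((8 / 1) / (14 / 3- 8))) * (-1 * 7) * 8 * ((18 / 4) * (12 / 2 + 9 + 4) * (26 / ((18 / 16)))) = 4805632 / 15 + 663936 * sqrt(6) / 5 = 645636.35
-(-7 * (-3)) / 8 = -21 / 8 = -2.62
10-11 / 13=119 / 13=9.15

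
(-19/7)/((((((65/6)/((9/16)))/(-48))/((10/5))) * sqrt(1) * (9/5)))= 684/91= 7.52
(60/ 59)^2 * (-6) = -21600/ 3481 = -6.21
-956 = -956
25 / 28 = 0.89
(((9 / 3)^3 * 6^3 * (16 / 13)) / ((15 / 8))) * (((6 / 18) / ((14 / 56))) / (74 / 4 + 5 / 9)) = 5971968 / 22295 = 267.86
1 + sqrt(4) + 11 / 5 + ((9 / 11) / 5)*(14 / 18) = 293 / 55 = 5.33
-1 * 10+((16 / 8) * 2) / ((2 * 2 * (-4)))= -41 / 4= -10.25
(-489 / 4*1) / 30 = -163 / 40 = -4.08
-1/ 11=-0.09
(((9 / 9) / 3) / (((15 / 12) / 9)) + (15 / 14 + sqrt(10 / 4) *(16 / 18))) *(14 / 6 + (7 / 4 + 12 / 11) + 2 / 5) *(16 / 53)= 58864 *sqrt(10) / 78705 + 595998 / 102025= 8.21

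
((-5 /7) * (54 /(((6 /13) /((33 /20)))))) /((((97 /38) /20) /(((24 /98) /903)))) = -2934360 /10014571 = -0.29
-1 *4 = -4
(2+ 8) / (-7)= -10 / 7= -1.43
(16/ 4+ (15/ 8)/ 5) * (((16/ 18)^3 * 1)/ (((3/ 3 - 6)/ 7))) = -3136/ 729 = -4.30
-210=-210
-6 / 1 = -6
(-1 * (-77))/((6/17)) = 1309/6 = 218.17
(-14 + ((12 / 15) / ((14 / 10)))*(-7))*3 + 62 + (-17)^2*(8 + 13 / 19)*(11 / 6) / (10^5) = 6114969 / 760000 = 8.05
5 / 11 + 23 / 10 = 303 / 110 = 2.75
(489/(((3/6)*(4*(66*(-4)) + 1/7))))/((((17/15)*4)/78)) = -2002455/125647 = -15.94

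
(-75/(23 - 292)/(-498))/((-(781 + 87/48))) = 8/11185827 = 0.00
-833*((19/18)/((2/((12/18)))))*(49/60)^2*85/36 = -646010659/1399680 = -461.54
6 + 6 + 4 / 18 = 110 / 9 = 12.22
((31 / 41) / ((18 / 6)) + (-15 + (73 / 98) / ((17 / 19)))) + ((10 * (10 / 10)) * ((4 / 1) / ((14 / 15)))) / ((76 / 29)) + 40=165229693 / 3893442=42.44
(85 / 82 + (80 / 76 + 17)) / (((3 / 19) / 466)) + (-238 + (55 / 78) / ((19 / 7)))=3408803011 / 60762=56100.90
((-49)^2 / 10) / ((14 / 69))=1183.35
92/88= 23/22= 1.05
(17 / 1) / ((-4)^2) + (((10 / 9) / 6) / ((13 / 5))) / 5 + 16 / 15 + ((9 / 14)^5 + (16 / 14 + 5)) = 7924883693 / 943881120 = 8.40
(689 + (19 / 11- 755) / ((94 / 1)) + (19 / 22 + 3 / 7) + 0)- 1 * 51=631.28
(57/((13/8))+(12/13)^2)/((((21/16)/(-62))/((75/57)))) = -2233.18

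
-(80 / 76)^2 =-400 / 361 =-1.11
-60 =-60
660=660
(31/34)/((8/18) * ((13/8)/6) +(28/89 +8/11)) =1638846/2089079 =0.78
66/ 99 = 2/ 3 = 0.67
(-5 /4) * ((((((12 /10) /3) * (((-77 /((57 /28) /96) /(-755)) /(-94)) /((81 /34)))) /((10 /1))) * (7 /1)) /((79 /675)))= 2052512 /31957791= 0.06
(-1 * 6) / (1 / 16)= -96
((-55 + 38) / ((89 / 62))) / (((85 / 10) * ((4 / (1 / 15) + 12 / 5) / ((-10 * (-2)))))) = -1550 / 3471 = -0.45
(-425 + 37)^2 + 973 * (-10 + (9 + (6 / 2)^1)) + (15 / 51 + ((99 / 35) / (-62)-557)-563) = 5584048467 / 36890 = 151370.25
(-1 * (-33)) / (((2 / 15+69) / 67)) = 33165 / 1037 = 31.98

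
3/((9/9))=3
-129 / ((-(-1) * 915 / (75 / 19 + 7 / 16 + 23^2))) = -6972407 / 92720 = -75.20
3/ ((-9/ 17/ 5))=-85/ 3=-28.33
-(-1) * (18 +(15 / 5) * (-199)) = -579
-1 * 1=-1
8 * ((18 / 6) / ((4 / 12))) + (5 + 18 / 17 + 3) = 1378 / 17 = 81.06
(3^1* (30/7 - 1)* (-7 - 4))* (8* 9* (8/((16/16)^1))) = -437184/7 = -62454.86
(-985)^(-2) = 0.00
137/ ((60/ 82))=5617/ 30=187.23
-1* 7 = -7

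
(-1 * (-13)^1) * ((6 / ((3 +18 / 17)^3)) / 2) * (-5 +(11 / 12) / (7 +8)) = -56779541 / 19710540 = -2.88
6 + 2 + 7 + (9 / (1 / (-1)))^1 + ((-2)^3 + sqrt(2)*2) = -2 + 2*sqrt(2) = 0.83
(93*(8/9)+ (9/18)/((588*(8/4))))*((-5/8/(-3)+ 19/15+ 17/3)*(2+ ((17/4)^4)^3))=10786868172322580990737/526133493760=20502150690.38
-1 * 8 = -8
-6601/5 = -1320.20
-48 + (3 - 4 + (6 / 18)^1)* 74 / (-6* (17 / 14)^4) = -33238288 / 751689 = -44.22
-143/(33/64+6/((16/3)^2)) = -18304/93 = -196.82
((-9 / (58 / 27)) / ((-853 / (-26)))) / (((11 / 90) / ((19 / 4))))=-2700945 / 544214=-4.96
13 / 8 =1.62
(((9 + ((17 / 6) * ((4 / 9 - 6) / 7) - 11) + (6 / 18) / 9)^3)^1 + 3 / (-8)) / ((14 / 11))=-44606325445 / 756142128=-58.99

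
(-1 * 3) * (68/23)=-204/23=-8.87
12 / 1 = 12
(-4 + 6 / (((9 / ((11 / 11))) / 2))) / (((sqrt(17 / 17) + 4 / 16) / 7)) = -224 / 15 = -14.93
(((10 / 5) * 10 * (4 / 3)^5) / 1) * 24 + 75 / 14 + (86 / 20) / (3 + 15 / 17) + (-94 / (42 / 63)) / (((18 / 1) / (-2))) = 255074269 / 124740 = 2044.85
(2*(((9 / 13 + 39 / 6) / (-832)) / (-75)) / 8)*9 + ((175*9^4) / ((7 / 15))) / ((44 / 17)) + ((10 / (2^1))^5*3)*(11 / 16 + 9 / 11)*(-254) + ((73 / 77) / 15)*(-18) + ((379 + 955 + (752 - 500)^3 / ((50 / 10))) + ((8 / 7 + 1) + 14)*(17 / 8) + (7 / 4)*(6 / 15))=13495782441371 / 23795200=567164.07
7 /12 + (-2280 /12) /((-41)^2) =9487 /20172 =0.47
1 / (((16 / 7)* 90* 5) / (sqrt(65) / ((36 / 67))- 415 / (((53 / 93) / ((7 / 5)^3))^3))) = -2095389815596791 / 46524062500000+469* sqrt(65) / 259200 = -45.02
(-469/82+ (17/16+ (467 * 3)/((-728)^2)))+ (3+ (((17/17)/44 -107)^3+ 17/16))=-2212990061817987/1807609804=-1224263.14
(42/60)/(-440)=-7/4400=-0.00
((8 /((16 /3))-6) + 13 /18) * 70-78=-3082 /9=-342.44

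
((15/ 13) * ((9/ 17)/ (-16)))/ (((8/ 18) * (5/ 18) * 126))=-243/ 99008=-0.00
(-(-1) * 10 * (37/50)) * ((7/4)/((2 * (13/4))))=259/130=1.99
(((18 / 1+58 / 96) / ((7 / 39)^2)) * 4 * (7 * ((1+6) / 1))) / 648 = 150917 / 864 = 174.67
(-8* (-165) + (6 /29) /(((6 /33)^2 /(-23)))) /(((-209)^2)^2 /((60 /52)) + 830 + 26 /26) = 0.00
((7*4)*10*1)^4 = 6146560000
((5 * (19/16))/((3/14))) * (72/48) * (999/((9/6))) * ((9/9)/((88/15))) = 3321675/704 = 4718.29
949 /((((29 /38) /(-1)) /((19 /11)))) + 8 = -682626 /319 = -2139.89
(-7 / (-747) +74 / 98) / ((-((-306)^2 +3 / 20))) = -559640 / 68547279969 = -0.00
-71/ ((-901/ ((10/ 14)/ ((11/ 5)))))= 1775/ 69377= 0.03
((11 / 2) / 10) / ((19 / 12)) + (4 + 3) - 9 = -157 / 95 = -1.65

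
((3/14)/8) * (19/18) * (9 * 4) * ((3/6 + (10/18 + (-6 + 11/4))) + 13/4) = 361/336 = 1.07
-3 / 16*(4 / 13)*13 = -3 / 4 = -0.75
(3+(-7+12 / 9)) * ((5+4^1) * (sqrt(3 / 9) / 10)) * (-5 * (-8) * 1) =-32 * sqrt(3) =-55.43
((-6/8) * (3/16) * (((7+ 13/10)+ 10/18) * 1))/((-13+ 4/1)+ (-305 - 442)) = 797/483840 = 0.00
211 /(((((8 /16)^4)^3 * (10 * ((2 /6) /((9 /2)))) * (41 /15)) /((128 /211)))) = 10616832 /41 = 258947.12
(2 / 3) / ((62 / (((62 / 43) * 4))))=8 / 129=0.06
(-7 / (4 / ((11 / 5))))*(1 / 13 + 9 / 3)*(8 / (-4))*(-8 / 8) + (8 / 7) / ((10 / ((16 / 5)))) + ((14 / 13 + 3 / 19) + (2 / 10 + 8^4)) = 176103328 / 43225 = 4074.11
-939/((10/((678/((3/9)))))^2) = -971197371/25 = -38847894.84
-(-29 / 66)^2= -841 / 4356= -0.19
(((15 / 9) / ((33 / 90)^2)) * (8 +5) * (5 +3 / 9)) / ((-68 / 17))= -26000 / 121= -214.88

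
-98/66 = -49/33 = -1.48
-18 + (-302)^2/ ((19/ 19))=91186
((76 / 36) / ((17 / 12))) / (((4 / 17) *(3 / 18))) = 38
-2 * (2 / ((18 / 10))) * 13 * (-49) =12740 / 9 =1415.56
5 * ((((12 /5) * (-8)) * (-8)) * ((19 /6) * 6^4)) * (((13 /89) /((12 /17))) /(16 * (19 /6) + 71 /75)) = 4353523200 /344519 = 12636.53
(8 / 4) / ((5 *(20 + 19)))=0.01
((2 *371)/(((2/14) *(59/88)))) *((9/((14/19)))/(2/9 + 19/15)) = 251226360/3953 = 63553.34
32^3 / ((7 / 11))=360448 / 7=51492.57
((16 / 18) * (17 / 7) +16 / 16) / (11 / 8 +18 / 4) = 1592 / 2961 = 0.54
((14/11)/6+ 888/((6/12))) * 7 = 410305/33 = 12433.48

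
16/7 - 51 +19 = -208/7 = -29.71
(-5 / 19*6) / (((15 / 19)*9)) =-2 / 9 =-0.22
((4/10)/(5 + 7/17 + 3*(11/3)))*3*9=102/155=0.66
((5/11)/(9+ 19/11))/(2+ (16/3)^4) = 405/7752364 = 0.00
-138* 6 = -828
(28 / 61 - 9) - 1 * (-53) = 2712 / 61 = 44.46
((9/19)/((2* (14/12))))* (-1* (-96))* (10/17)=25920/2261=11.46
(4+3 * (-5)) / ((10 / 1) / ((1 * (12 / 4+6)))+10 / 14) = -693 / 115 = -6.03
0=0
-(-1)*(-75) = -75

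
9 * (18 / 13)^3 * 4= 209952 / 2197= 95.56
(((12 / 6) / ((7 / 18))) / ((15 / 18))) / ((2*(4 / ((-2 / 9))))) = -6 / 35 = -0.17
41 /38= 1.08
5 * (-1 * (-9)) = 45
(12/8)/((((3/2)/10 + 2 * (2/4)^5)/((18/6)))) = 360/17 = 21.18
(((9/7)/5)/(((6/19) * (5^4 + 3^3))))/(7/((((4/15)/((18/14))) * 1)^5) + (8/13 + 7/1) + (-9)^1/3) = 10844288/158401189805575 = 0.00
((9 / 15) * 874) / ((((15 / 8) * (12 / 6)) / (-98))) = -13704.32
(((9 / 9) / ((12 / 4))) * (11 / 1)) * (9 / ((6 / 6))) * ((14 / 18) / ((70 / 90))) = 33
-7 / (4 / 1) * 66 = -231 / 2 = -115.50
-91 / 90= -1.01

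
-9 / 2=-4.50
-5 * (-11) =55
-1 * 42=-42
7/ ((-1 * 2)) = -7/ 2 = -3.50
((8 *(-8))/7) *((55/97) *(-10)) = 35200/679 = 51.84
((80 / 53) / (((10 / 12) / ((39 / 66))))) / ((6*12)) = 26 / 1749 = 0.01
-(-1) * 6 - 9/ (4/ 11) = -75/ 4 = -18.75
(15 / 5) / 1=3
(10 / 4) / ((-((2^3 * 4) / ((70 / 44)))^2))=-6125 / 991232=-0.01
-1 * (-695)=695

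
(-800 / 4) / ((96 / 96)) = -200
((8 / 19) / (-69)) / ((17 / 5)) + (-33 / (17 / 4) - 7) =-329101 / 22287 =-14.77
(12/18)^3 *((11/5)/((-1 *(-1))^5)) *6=3.91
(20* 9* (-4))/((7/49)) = -5040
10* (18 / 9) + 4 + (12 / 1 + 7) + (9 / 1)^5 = 59092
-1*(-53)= 53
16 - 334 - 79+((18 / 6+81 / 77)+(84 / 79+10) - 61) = -2694068 / 6083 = -442.88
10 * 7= 70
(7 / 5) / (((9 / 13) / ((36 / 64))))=91 / 80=1.14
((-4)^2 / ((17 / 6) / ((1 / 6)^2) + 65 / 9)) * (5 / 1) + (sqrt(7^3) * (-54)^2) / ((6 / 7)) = 720 / 983 + 23814 * sqrt(7) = 63006.65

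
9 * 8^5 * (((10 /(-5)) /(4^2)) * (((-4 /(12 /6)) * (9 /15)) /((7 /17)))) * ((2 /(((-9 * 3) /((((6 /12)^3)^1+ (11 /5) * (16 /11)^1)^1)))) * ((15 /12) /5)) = -165376 /25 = -6615.04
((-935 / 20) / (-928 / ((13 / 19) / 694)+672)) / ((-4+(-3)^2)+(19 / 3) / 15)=109395 / 11934403072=0.00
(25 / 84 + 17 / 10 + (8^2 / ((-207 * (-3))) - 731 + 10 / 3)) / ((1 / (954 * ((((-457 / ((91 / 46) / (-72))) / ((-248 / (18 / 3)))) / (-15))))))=-18569437.03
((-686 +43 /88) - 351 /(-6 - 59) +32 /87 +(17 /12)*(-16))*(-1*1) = 26888263 /38280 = 702.41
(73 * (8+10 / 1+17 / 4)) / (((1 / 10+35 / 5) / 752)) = 12214360 / 71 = 172033.24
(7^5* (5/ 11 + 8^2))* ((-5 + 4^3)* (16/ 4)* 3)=8436643404/ 11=766967582.18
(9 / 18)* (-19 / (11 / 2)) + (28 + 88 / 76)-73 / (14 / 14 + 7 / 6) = -17013 / 2717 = -6.26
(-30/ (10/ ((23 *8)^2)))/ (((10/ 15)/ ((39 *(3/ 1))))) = -17825184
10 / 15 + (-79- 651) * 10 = -21898 / 3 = -7299.33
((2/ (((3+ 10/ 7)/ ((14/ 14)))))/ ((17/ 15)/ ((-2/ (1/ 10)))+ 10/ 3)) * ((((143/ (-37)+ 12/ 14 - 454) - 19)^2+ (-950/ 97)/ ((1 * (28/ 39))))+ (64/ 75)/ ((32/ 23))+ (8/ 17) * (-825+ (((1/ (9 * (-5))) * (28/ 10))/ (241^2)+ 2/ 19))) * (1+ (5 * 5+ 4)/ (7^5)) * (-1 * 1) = -278905026656369796110839952/ 8931311602517874081043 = -31227.78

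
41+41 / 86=3567 / 86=41.48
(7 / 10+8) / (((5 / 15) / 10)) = 261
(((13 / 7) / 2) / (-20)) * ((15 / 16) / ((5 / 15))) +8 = 7051 / 896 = 7.87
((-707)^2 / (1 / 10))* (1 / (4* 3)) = 416540.83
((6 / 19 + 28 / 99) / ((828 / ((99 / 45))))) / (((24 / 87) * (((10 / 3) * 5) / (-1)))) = -16327 / 47196000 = -0.00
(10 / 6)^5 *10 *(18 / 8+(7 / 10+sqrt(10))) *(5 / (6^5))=921875 / 3779136+78125 *sqrt(10) / 944784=0.51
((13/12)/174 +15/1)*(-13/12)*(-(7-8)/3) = -407329/75168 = -5.42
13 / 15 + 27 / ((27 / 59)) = 898 / 15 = 59.87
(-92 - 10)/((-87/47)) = 55.10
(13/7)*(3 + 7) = 130/7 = 18.57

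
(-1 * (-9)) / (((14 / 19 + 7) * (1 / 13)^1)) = 741 / 49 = 15.12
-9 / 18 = -1 / 2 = -0.50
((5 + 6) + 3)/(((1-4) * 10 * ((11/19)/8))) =-1064/165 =-6.45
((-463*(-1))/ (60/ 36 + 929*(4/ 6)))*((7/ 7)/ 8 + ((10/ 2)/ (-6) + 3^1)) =25465/ 14904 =1.71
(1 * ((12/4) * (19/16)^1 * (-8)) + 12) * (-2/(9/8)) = 88/3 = 29.33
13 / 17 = 0.76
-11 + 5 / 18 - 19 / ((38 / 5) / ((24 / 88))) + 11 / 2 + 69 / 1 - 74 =-2159 / 198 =-10.90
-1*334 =-334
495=495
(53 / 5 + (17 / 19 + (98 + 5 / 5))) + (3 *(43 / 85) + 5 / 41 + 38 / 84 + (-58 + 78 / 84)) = 15438968 / 278103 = 55.52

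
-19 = -19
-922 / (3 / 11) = -10142 / 3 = -3380.67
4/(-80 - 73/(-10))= -40/727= -0.06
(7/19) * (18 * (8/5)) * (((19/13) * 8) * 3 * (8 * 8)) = 1548288/65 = 23819.82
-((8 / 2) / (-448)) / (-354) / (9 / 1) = -1 / 356832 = -0.00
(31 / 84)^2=961 / 7056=0.14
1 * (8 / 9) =0.89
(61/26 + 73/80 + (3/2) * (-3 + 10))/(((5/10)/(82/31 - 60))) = -12720701/8060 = -1578.25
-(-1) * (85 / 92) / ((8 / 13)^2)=14365 / 5888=2.44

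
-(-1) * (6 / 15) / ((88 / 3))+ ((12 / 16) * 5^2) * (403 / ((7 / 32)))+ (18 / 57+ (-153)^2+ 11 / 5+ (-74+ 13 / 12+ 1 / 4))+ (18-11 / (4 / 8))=5080506253 / 87780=57877.72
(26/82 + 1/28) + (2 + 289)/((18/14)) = 780707/3444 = 226.69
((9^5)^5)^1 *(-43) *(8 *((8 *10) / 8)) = -2469569077659972905369656560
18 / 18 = 1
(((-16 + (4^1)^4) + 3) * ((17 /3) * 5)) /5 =1377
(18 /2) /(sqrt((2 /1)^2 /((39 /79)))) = 9*sqrt(3081) /158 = 3.16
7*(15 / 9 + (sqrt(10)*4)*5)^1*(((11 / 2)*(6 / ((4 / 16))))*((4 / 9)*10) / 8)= 7700 / 9 + 30800*sqrt(10) / 3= 33321.61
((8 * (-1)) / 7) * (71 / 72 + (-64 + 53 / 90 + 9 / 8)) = 2452 / 35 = 70.06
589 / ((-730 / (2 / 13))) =-589 / 4745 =-0.12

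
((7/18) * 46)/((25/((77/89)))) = 0.62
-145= -145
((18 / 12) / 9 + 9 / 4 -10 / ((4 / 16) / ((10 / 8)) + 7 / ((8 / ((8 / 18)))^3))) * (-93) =103200767 / 23468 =4397.51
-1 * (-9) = 9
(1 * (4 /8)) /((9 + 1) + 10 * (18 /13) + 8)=0.02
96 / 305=0.31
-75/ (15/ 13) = -65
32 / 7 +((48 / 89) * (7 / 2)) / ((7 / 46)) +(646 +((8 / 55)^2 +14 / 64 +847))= 91075679929 / 60306400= 1510.22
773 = 773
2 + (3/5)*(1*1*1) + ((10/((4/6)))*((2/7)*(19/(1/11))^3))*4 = 5477597491/35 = 156502785.46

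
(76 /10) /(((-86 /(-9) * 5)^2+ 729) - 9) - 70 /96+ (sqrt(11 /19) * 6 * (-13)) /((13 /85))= -510 * sqrt(209) /19 - 10603939 /14593200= -388.78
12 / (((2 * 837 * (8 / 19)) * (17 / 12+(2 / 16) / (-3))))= 38 / 3069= 0.01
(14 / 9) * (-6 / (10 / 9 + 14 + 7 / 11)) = -924 / 1559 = -0.59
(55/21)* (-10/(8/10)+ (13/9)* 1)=-10945/378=-28.96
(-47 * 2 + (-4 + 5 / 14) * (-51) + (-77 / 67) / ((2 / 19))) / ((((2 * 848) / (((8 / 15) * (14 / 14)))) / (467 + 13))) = 303416 / 24857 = 12.21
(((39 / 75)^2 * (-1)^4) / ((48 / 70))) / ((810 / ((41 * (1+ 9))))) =48503 / 243000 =0.20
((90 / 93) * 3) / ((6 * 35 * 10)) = 3 / 2170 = 0.00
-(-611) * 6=3666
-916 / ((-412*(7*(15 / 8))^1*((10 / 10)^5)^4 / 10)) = 3664 / 2163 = 1.69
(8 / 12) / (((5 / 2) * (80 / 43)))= 43 / 300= 0.14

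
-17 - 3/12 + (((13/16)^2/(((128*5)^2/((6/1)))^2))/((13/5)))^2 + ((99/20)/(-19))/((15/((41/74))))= -55955961479878987543992936633/3242015270954453696512000000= -17.26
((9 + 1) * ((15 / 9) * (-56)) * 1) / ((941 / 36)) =-33600 / 941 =-35.71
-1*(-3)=3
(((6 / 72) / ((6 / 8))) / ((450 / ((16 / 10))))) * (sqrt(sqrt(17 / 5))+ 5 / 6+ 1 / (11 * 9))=334 / 1002375+ 4 * 17^(1 / 4) * 5^(3 / 4) / 50625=0.00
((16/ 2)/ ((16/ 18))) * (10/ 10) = 9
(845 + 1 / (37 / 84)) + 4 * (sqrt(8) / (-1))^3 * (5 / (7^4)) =31349 / 37-320 * sqrt(2) / 2401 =847.08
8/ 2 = 4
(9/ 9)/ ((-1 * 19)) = -1/ 19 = -0.05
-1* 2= -2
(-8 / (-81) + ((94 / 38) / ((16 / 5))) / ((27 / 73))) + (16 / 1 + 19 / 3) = 603833 / 24624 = 24.52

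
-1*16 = -16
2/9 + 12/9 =14/9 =1.56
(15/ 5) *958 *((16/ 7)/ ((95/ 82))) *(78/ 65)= 22624128/ 3325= 6804.25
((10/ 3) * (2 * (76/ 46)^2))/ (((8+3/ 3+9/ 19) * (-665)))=-0.00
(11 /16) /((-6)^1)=-11 /96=-0.11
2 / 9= 0.22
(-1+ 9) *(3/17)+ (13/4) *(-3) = -567/68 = -8.34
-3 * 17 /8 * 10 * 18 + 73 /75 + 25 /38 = -1632863 /1425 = -1145.87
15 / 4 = 3.75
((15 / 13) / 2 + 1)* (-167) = -6847 / 26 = -263.35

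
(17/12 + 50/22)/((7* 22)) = 487/20328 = 0.02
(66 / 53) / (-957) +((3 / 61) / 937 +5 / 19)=437167188 / 1669155871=0.26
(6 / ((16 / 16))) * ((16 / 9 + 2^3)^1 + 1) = 194 / 3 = 64.67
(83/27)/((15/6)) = 166/135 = 1.23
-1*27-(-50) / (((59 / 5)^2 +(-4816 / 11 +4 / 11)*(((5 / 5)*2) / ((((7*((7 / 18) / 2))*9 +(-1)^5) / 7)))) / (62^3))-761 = -10094416636 / 334247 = -30200.47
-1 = -1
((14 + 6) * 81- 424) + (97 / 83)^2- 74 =1123.37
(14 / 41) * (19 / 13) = 0.50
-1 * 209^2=-43681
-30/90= -1/3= -0.33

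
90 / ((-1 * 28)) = -45 / 14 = -3.21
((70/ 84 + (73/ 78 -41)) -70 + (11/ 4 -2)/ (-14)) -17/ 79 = -6297537/ 57512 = -109.50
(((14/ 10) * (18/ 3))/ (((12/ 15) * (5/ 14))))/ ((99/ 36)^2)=2352/ 605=3.89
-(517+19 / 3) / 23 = -1570 / 69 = -22.75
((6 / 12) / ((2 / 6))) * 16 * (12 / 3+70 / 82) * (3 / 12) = 29.12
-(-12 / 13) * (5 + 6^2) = 492 / 13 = 37.85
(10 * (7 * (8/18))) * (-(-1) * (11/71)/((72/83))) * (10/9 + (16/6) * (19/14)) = 1360370/51759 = 26.28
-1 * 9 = -9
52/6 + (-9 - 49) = -148/3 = -49.33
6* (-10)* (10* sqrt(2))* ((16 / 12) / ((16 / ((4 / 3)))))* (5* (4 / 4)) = -1000* sqrt(2) / 3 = -471.40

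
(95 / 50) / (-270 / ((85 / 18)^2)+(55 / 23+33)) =126293 / 1547644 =0.08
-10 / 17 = -0.59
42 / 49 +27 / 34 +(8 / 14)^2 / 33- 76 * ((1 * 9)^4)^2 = -3271550794.34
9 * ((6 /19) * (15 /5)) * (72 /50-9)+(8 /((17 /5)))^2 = -8088602 /137275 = -58.92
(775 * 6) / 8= 2325 / 4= 581.25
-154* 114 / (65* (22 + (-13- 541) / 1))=33 / 65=0.51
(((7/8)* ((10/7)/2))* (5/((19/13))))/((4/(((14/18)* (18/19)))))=2275/5776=0.39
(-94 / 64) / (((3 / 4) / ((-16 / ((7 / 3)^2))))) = 5.76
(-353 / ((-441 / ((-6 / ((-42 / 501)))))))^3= 204867717859351 / 1089547389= 188030.11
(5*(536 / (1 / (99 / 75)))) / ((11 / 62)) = 99696 / 5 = 19939.20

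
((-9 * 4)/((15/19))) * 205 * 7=-65436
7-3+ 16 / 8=6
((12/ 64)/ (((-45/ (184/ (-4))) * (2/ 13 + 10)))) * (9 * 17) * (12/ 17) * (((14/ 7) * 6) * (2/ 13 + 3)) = 8487/ 110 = 77.15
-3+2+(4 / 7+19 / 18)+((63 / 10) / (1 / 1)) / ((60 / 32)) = 12559 / 3150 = 3.99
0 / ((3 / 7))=0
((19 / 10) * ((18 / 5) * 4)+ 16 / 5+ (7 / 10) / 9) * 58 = 399823 / 225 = 1776.99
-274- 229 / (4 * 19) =-21053 / 76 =-277.01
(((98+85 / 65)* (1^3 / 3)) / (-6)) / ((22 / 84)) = -21.07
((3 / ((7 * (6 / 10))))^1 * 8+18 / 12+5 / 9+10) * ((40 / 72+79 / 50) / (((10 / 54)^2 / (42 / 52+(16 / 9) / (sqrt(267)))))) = 8606716 * sqrt(267) / 1168125+58095333 / 65000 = 1014.17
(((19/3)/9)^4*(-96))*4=-16681088/177147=-94.17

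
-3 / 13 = -0.23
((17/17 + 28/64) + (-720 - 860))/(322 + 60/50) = -126285/25856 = -4.88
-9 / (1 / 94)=-846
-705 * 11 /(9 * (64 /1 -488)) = 2585 /1272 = 2.03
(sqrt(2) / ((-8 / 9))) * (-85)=765 * sqrt(2) / 8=135.23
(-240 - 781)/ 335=-3.05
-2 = -2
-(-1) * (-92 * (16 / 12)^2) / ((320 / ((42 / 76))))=-161 / 570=-0.28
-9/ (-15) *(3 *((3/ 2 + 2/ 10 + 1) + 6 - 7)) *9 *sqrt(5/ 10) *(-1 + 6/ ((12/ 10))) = 1377 *sqrt(2)/ 25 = 77.89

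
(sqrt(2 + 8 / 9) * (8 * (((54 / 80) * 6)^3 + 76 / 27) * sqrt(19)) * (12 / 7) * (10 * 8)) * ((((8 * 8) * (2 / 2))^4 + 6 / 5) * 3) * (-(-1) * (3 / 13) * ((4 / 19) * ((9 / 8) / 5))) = 2150873806107432 * sqrt(494) / 154375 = 309671640283.44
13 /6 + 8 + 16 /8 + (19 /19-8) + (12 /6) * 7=115 /6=19.17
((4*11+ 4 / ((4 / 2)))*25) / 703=1150 / 703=1.64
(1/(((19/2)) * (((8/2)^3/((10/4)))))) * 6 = 0.02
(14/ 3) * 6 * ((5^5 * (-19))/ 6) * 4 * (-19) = 63175000/ 3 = 21058333.33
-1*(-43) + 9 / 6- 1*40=9 / 2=4.50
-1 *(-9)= 9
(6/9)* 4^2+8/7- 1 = 227/21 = 10.81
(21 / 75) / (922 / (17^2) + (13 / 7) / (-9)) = 127449 / 1358225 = 0.09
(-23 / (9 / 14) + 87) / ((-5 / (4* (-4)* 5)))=7376 / 9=819.56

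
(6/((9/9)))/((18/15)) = 5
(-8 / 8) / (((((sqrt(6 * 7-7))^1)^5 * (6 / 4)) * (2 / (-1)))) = sqrt(35) / 128625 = 0.00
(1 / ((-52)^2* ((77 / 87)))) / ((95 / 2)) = 87 / 9889880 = 0.00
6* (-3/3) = -6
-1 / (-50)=1 / 50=0.02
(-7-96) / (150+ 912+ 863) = -103 / 1925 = -0.05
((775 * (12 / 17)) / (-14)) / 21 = -1550 / 833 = -1.86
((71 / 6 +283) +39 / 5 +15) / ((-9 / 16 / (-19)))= 1448408 / 135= 10728.95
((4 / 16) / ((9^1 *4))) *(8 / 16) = 1 / 288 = 0.00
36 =36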